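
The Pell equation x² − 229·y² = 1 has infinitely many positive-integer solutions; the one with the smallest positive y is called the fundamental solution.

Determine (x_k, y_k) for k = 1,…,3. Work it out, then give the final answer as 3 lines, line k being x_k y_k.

d=229: √d = [15; 7,1,1,7,30] (ℓ=5, odd), read p_9/q_9
i=0: a=15 ⇒ p=15, q=1
i=1: a=7 ⇒ p=106, q=7
i=2: a=1 ⇒ p=121, q=8
…
i=6: a=7 ⇒ p=362399, q=23948
i=7: a=1 ⇒ p=413926, q=27353
i=8: a=1 ⇒ p=776325, q=51301
i=9: a=7 ⇒ p=5848201, q=386460
→ (5848201, 386460).  Check: 5848201²=34201454936401, 229·386460²=34201454936400, difference 1.
(x_2, y_2) = (5848201·5848201 + 229·386460·386460, 5848201·386460 + 386460·5848201) = (68402909872801, 4520191516920)
(x_3, y_3) = (5848201·68402909872801 + 229·386460·4520191516920, 5848201·4520191516920 + 386460·68402909872801) = (800067931842043513801, 52869977098885735380)

5848201 386460
68402909872801 4520191516920
800067931842043513801 52869977098885735380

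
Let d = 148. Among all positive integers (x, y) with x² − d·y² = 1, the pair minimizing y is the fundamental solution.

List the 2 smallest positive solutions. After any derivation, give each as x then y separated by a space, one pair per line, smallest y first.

73 6
10657 876

√148 → a₀=12, period (6,24); ℓ=2 even so k=1
a_0=12:  p_0=12·1+0=12,  q_0=12·0+1=1
a_1=6:  p_1=6·12+1=73,  q_1=6·1+0=6
(x₁, y₁) = (73, 6);  73² − 148·6² = 1 ✓
k=2:  x_2 = 73·73+148·6·6 = 10657,  y_2 = 73·6+6·73 = 876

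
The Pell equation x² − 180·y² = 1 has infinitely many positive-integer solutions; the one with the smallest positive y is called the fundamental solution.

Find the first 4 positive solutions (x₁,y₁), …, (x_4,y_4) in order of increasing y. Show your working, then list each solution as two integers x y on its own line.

√180 = [13; 2,2,2,26, …], period ℓ=4 (even) → k=3
step 0: (13, 1)  from 13·(1,0) + (0,1)
…
step 2: (67, 5)  from 2·(27,2) + (13,1)
step 3: (161, 12)  from 2·(67,5) + (27,2)
fundamental: x₁=161, y₁=12  (since 25921 − 180·144 = 1)
k=2:  x_2 = 161·161+180·12·12 = 51841,  y_2 = 161·12+12·161 = 3864
k=3:  x_3 = 161·51841+180·12·3864 = 16692641,  y_3 = 161·3864+12·51841 = 1244196
k=4:  x_4 = 161·16692641+180·12·1244196 = 5374978561,  y_4 = 161·1244196+12·16692641 = 400627248

161 12
51841 3864
16692641 1244196
5374978561 400627248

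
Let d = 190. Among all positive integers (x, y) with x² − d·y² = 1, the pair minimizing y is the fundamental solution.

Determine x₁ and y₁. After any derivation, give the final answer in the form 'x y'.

d=190: √d = [13; 1,3,1,1,1,…,3,1,26] (ℓ=14, even), read p_13/q_13
a_0=13:  p_0=13·1+0=13,  q_0=13·0+1=1
…
a_4=1:  p_4=1·69+55=124,  q_4=1·5+4=9
a_5=1:  p_5=1·124+69=193,  q_5=1·9+5=14
…
a_7=2:  p_7=2·510+193=1213,  q_7=2·37+14=88
a_8=2:  p_8=2·1213+510=2936,  q_8=2·88+37=213
…
a_11=1:  p_11=1·7085+4149=11234,  q_11=1·514+301=815
a_12=3:  p_12=3·11234+7085=40787,  q_12=3·815+514=2959
a_13=1:  p_13=1·40787+11234=52021,  q_13=1·2959+815=3774
fundamental: x₁=52021, y₁=3774  (since 2706184441 − 190·14243076 = 1)

52021 3774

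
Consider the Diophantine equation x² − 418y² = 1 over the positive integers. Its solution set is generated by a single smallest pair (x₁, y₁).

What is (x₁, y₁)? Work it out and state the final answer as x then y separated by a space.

33857 1656

d=418: √d = [20; 2,4,20,4,2,40] (ℓ=6, even), read p_5/q_5
k=0  a_k=20  p_k/q_k = 20/1
…
k=4  a_k=4  p_k/q_k = 15068/737
k=5  a_k=2  p_k/q_k = 33857/1656
(x₁, y₁) = (33857, 1656);  33857² − 418·1656² = 1 ✓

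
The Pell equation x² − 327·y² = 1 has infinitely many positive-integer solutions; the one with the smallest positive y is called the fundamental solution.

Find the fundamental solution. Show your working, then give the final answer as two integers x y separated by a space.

217 12

√327 → a₀=18, period (12,36); ℓ=2 even so k=1
i=0: a=18 ⇒ p=18, q=1
i=1: a=12 ⇒ p=217, q=12
fundamental: x₁=217, y₁=12  (since 47089 − 327·144 = 1)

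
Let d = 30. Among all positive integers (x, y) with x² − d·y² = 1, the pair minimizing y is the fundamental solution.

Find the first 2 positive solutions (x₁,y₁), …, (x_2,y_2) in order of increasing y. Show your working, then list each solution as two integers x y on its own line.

11 2
241 44

[5; 2,10] for √30; ℓ=2 ⇒ convergent index 1
k=0  a_k=5  p_k/q_k = 5/1
k=1  a_k=2  p_k/q_k = 11/2
(x₁, y₁) = (11, 2);  11² − 30·2² = 1 ✓
(x_2, y_2) = (11·11 + 30·2·2, 11·2 + 2·11) = (241, 44)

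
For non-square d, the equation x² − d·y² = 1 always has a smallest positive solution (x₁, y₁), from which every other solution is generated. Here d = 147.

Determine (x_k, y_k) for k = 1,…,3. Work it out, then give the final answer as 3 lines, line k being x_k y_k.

√147 → a₀=12, period (8,24); ℓ=2 even so k=1
k=0  a_k=12  p_k/q_k = 12/1
k=1  a_k=8  p_k/q_k = 97/8
(x₁, y₁) = (97, 8);  97² − 147·8² = 1 ✓
(x_2, y_2) = (97·97 + 147·8·8, 97·8 + 8·97) = (18817, 1552)
(x_3, y_3) = (97·18817 + 147·8·1552, 97·1552 + 8·18817) = (3650401, 301080)

97 8
18817 1552
3650401 301080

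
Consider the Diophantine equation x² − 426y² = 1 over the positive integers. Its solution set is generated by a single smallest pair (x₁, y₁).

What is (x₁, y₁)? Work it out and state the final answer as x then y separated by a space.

88751 4300

√426 = [20; 1,1,1,3,2,6,2,3,1,1,1,40, …], period ℓ=12 (even) → k=11
i=0: a=20 ⇒ p=20, q=1
i=1: a=1 ⇒ p=21, q=1
i=2: a=1 ⇒ p=41, q=2
i=3: a=1 ⇒ p=62, q=3
i=4: a=3 ⇒ p=227, q=11
i=5: a=2 ⇒ p=516, q=25
…
i=7: a=2 ⇒ p=7162, q=347
i=8: a=3 ⇒ p=24809, q=1202
i=9: a=1 ⇒ p=31971, q=1549
i=10: a=1 ⇒ p=56780, q=2751
i=11: a=1 ⇒ p=88751, q=4300
→ (88751, 4300).  Check: 88751²=7876740001, 426·4300²=7876740000, difference 1.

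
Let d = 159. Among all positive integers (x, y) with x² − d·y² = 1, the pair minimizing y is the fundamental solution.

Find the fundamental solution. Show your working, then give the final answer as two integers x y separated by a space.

1324 105

d=159: √d = [12; 1,1,1,1,3,1,1,1,1,24] (ℓ=10, even), read p_9/q_9
k=0  a_k=12  p_k/q_k = 12/1
…
k=2  a_k=1  p_k/q_k = 25/2
k=3  a_k=1  p_k/q_k = 38/3
…
k=6  a_k=1  p_k/q_k = 290/23
k=7  a_k=1  p_k/q_k = 517/41
k=8  a_k=1  p_k/q_k = 807/64
k=9  a_k=1  p_k/q_k = 1324/105
fundamental: x₁=1324, y₁=105  (since 1752976 − 159·11025 = 1)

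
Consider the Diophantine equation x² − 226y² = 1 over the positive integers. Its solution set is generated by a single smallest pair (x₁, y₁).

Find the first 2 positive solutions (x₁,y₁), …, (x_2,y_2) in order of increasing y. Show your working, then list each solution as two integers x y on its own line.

[15; 30] for √226; ℓ=1 ⇒ convergent index 1
k=0  a_k=15  p_k/q_k = 15/1
k=1  a_k=30  p_k/q_k = 451/30
→ (451, 30).  Check: 451²=203401, 226·30²=203400, difference 1.
(x_2, y_2) = (451·451 + 226·30·30, 451·30 + 30·451) = (406801, 27060)

451 30
406801 27060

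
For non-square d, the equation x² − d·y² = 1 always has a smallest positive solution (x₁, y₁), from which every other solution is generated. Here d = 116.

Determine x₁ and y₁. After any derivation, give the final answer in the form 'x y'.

√116 = [10; 1,3,2,1,4,1,2,3,1,20, …], period ℓ=10 (even) → k=9
a_0=10:  p_0=10·1+0=10,  q_0=10·0+1=1
…
a_5=4:  p_5=4·140+97=657,  q_5=4·13+9=61
…
a_7=2:  p_7=2·797+657=2251,  q_7=2·74+61=209
a_8=3:  p_8=3·2251+797=7550,  q_8=3·209+74=701
a_9=1:  p_9=1·7550+2251=9801,  q_9=1·701+209=910
(x₁, y₁) = (9801, 910);  9801² − 116·910² = 1 ✓

9801 910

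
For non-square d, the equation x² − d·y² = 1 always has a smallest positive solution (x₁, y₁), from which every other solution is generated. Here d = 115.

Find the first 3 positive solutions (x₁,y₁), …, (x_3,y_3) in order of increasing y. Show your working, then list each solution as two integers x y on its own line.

√115 = [10; 1,2,1,1,1,1,1,2,1,20, …], period ℓ=10 (even) → k=9
i=0: a=10 ⇒ p=10, q=1
i=1: a=1 ⇒ p=11, q=1
i=2: a=2 ⇒ p=32, q=3
i=3: a=1 ⇒ p=43, q=4
i=4: a=1 ⇒ p=75, q=7
i=5: a=1 ⇒ p=118, q=11
…
i=7: a=1 ⇒ p=311, q=29
i=8: a=2 ⇒ p=815, q=76
i=9: a=1 ⇒ p=1126, q=105
→ (1126, 105).  Check: 1126²=1267876, 115·105²=1267875, difference 1.
(x_2, y_2) = (1126·1126 + 115·105·105, 1126·105 + 105·1126) = (2535751, 236460)
(x_3, y_3) = (1126·2535751 + 115·105·236460, 1126·236460 + 105·2535751) = (5710510126, 532507815)

1126 105
2535751 236460
5710510126 532507815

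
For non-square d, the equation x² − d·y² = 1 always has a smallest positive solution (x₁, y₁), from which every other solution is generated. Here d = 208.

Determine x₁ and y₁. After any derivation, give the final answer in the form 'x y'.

649 45

[14; 2,2,1,2,2,28] for √208; ℓ=6 ⇒ convergent index 5
k=0  a_k=14  p_k/q_k = 14/1
…
k=4  a_k=2  p_k/q_k = 274/19
k=5  a_k=2  p_k/q_k = 649/45
(x₁, y₁) = (649, 45);  649² − 208·45² = 1 ✓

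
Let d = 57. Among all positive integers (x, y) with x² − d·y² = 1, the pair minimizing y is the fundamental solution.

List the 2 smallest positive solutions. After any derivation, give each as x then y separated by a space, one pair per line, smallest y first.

151 20
45601 6040

√57 = [7; 1,1,4,1,1,14, …], period ℓ=6 (even) → k=5
a_0=7:  p_0=7·1+0=7,  q_0=7·0+1=1
…
a_4=1:  p_4=1·68+15=83,  q_4=1·9+2=11
a_5=1:  p_5=1·83+68=151,  q_5=1·11+9=20
fundamental: x₁=151, y₁=20  (since 22801 − 57·400 = 1)
(151+20√57)^2 = 45601 + 6040√57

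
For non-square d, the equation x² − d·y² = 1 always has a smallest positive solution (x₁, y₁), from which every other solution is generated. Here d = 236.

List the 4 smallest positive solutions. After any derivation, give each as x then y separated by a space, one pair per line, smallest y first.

561799 36570
631236232801 41089978860
709255768702176199 46168618067101710
796918363201596536611201 51874966922918257173720

√236 = [15; 2,1,3,5,1,6,1,5,3,1,2,30, …], period ℓ=12 (even) → k=11
step 0: (15, 1)  from 15·(1,0) + (0,1)
…
step 9: (154729, 10072)  from 3·(48806,3177) + (8311,541)
step 10: (203535, 13249)  from 1·(154729,10072) + (48806,3177)
step 11: (561799, 36570)  from 2·(203535,13249) + (154729,10072)
(x₁, y₁) = (561799, 36570);  561799² − 236·36570² = 1 ✓
k=2:  x_2 = 561799·561799+236·36570·36570 = 631236232801,  y_2 = 561799·36570+36570·561799 = 41089978860
k=3:  x_3 = 561799·631236232801+236·36570·41089978860 = 709255768702176199,  y_3 = 561799·41089978860+36570·631236232801 = 46168618067101710
k=4:  x_4 = 561799·709255768702176199+236·36570·46168618067101710 = 796918363201596536611201,  y_4 = 561799·46168618067101710+36570·709255768702176199 = 51874966922918257173720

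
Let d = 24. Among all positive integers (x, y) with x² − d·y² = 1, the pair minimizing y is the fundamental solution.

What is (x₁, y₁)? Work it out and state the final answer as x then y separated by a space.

5 1

d=24: √d = [4; 1,8] (ℓ=2, even), read p_1/q_1
step 0: (4, 1)  from 4·(1,0) + (0,1)
step 1: (5, 1)  from 1·(4,1) + (1,0)
(x₁, y₁) = (5, 1);  5² − 24·1² = 1 ✓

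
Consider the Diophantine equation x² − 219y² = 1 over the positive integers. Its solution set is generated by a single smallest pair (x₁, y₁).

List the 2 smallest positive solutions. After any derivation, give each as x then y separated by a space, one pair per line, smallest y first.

74 5
10951 740

√219 → a₀=14, period (1,3,1,28); ℓ=4 even so k=3
k=0  a_k=14  p_k/q_k = 14/1
k=1  a_k=1  p_k/q_k = 15/1
k=2  a_k=3  p_k/q_k = 59/4
k=3  a_k=1  p_k/q_k = 74/5
(x₁, y₁) = (74, 5);  74² − 219·5² = 1 ✓
k=2:  x_2 = 74·74+219·5·5 = 10951,  y_2 = 74·5+5·74 = 740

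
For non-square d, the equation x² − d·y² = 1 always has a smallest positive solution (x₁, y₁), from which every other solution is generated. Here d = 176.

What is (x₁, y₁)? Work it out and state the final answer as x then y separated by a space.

199 15

√176 = [13; 3,1,3,26, …], period ℓ=4 (even) → k=3
a_0=13:  p_0=13·1+0=13,  q_0=13·0+1=1
a_1=3:  p_1=3·13+1=40,  q_1=3·1+0=3
a_2=1:  p_2=1·40+13=53,  q_2=1·3+1=4
a_3=3:  p_3=3·53+40=199,  q_3=3·4+3=15
(x₁, y₁) = (199, 15);  199² − 176·15² = 1 ✓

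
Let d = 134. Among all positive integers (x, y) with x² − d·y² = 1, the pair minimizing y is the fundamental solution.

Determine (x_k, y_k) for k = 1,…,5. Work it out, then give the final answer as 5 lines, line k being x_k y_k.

d=134: √d = [11; 1,1,2,1,3,…,1,1,22] (ℓ=14, even), read p_13/q_13
step 0: (11, 1)  from 11·(1,0) + (0,1)
…
step 2: (23, 2)  from 1·(12,1) + (11,1)
…
step 5: (301, 26)  from 3·(81,7) + (58,5)
…
step 9: (17630, 1523)  from 3·(4503,389) + (4121,356)
…
step 12: (84029, 7259)  from 1·(61896,5347) + (22133,1912)
step 13: (145925, 12606)  from 1·(84029,7259) + (61896,5347)
→ (145925, 12606).  Check: 145925²=21294105625, 134·12606²=21294105624, difference 1.
k=2:  x_2 = 145925·145925+134·12606·12606 = 42588211249,  y_2 = 145925·12606+12606·145925 = 3679061100
k=3:  x_3 = 145925·42588211249+134·12606·3679061100 = 12429369452874725,  y_3 = 145925·3679061100+12606·42588211249 = 1073733982022394
k=4:  x_4 = 145925·12429369452874725+134·12606·1073733982022394 = 3627511474778900280001,  y_4 = 145925·1073733982022394+12606·12429369452874725 = 313369262649556627800
k=5:  x_5 = 145925·3627511474778900280001+134·12606·313369262649556627800 = 1058689223901792677265417125,  y_5 = 145925·313369262649556627800+12606·3627511474778900280001 = 91456819303199367841407606

145925 12606
42588211249 3679061100
12429369452874725 1073733982022394
3627511474778900280001 313369262649556627800
1058689223901792677265417125 91456819303199367841407606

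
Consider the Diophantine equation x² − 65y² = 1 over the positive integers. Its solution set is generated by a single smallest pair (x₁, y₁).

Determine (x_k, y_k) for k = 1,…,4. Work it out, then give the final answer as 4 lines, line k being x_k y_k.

129 16
33281 4128
8586369 1065008
2215249921 274767936

d=65: √d = [8; 16] (ℓ=1, odd), read p_1/q_1
k=0  a_k=8  p_k/q_k = 8/1
k=1  a_k=16  p_k/q_k = 129/16
→ (129, 16).  Check: 129²=16641, 65·16²=16640, difference 1.
(129+16√65)^2 = 33281 + 4128√65
(129+16√65)^3 = 8586369 + 1065008√65
(129+16√65)^4 = 2215249921 + 274767936√65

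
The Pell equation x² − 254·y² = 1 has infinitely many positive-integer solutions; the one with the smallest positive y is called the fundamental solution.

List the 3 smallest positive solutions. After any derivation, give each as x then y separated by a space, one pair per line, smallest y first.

d=254: √d = [15; 1,14,1,30] (ℓ=4, even), read p_3/q_3
step 0: (15, 1)  from 15·(1,0) + (0,1)
…
step 2: (239, 15)  from 14·(16,1) + (15,1)
step 3: (255, 16)  from 1·(239,15) + (16,1)
→ (255, 16).  Check: 255²=65025, 254·16²=65024, difference 1.
k=2:  x_2 = 255·255+254·16·16 = 130049,  y_2 = 255·16+16·255 = 8160
k=3:  x_3 = 255·130049+254·16·8160 = 66324735,  y_3 = 255·8160+16·130049 = 4161584

255 16
130049 8160
66324735 4161584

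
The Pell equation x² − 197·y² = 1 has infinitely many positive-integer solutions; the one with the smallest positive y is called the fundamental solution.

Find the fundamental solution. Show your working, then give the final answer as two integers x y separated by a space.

393 28

√197 = [14; 28, …], period ℓ=1 (odd) → k=1
k=0  a_k=14  p_k/q_k = 14/1
k=1  a_k=28  p_k/q_k = 393/28
(x₁, y₁) = (393, 28);  393² − 197·28² = 1 ✓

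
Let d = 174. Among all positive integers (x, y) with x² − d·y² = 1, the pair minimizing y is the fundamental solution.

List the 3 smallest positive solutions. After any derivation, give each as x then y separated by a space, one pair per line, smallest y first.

1451 110
4210801 319220
12219743051 926376330

√174 = [13; 5,4,5,26, …], period ℓ=4 (even) → k=3
step 0: (13, 1)  from 13·(1,0) + (0,1)
step 1: (66, 5)  from 5·(13,1) + (1,0)
step 2: (277, 21)  from 4·(66,5) + (13,1)
step 3: (1451, 110)  from 5·(277,21) + (66,5)
(x₁, y₁) = (1451, 110);  1451² − 174·110² = 1 ✓
k=2:  x_2 = 1451·1451+174·110·110 = 4210801,  y_2 = 1451·110+110·1451 = 319220
k=3:  x_3 = 1451·4210801+174·110·319220 = 12219743051,  y_3 = 1451·319220+110·4210801 = 926376330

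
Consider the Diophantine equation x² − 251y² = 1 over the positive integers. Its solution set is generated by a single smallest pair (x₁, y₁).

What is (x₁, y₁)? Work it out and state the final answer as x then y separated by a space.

3674890 231957

[15; 1,5,2,1,2,…,5,1,30] for √251; ℓ=14 ⇒ convergent index 13
a_0=15:  p_0=15·1+0=15,  q_0=15·0+1=1
a_1=1:  p_1=1·15+1=16,  q_1=1·1+0=1
a_2=5:  p_2=5·16+15=95,  q_2=5·1+1=6
…
a_5=2:  p_5=2·301+206=808,  q_5=2·19+13=51
…
a_8=2:  p_8=2·29563+1917=61043,  q_8=2·1866+121=3853
…
a_10=1:  p_10=1·151649+61043=212692,  q_10=1·9572+3853=13425
…
a_12=5:  p_12=5·577033+212692=3097857,  q_12=5·36422+13425=195535
a_13=1:  p_13=1·3097857+577033=3674890,  q_13=1·195535+36422=231957
fundamental: x₁=3674890, y₁=231957  (since 13504816512100 − 251·53804049849 = 1)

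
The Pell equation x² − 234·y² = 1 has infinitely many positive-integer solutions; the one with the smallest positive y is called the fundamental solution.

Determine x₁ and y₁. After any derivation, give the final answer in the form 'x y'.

5201 340

√234 = [15; 3,2,1,2,1,2,3,30, …], period ℓ=8 (even) → k=7
i=0: a=15 ⇒ p=15, q=1
i=1: a=3 ⇒ p=46, q=3
…
i=3: a=1 ⇒ p=153, q=10
i=4: a=2 ⇒ p=413, q=27
i=5: a=1 ⇒ p=566, q=37
i=6: a=2 ⇒ p=1545, q=101
i=7: a=3 ⇒ p=5201, q=340
→ (5201, 340).  Check: 5201²=27050401, 234·340²=27050400, difference 1.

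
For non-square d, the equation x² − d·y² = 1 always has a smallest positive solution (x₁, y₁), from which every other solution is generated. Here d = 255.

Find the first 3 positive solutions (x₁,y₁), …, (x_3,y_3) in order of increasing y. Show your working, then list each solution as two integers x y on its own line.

d=255: √d = [15; 1,30] (ℓ=2, even), read p_1/q_1
step 0: (15, 1)  from 15·(1,0) + (0,1)
step 1: (16, 1)  from 1·(15,1) + (1,0)
fundamental: x₁=16, y₁=1  (since 256 − 255·1 = 1)
k=2:  x_2 = 16·16+255·1·1 = 511,  y_2 = 16·1+1·16 = 32
k=3:  x_3 = 16·511+255·1·32 = 16336,  y_3 = 16·32+1·511 = 1023

16 1
511 32
16336 1023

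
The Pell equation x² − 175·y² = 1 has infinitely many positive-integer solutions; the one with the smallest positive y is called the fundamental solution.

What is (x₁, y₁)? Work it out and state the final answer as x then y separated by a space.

2024 153

√175 = [13; 4,2,1,2,4,26, …], period ℓ=6 (even) → k=5
a_0=13:  p_0=13·1+0=13,  q_0=13·0+1=1
a_1=4:  p_1=4·13+1=53,  q_1=4·1+0=4
a_2=2:  p_2=2·53+13=119,  q_2=2·4+1=9
a_3=1:  p_3=1·119+53=172,  q_3=1·9+4=13
a_4=2:  p_4=2·172+119=463,  q_4=2·13+9=35
a_5=4:  p_5=4·463+172=2024,  q_5=4·35+13=153
(x₁, y₁) = (2024, 153);  2024² − 175·153² = 1 ✓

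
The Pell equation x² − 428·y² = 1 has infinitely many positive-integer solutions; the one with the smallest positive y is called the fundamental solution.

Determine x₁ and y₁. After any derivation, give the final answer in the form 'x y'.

[20; 1,2,4,1,5,10,5,1,4,2,1,40] for √428; ℓ=12 ⇒ convergent index 11
k=0  a_k=20  p_k/q_k = 20/1
k=1  a_k=1  p_k/q_k = 21/1
k=2  a_k=2  p_k/q_k = 62/3
…
k=4  a_k=1  p_k/q_k = 331/16
…
k=6  a_k=10  p_k/q_k = 19571/946
k=7  a_k=5  p_k/q_k = 99779/4823
k=8  a_k=1  p_k/q_k = 119350/5769
…
k=10  a_k=2  p_k/q_k = 1273708/61567
k=11  a_k=1  p_k/q_k = 1850887/89466
→ (1850887, 89466).  Check: 1850887²=3425782686769, 428·89466²=3425782686768, difference 1.

1850887 89466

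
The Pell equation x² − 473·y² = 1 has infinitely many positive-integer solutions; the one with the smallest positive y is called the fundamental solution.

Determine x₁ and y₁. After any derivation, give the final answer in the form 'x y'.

d=473: √d = [21; 1,2,1,42] (ℓ=4, even), read p_3/q_3
k=0  a_k=21  p_k/q_k = 21/1
…
k=2  a_k=2  p_k/q_k = 65/3
k=3  a_k=1  p_k/q_k = 87/4
fundamental: x₁=87, y₁=4  (since 7569 − 473·16 = 1)

87 4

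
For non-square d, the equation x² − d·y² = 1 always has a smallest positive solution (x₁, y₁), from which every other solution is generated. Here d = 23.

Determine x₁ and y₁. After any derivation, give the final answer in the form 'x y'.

24 5

d=23: √d = [4; 1,3,1,8] (ℓ=4, even), read p_3/q_3
i=0: a=4 ⇒ p=4, q=1
…
i=2: a=3 ⇒ p=19, q=4
i=3: a=1 ⇒ p=24, q=5
→ (24, 5).  Check: 24²=576, 23·5²=575, difference 1.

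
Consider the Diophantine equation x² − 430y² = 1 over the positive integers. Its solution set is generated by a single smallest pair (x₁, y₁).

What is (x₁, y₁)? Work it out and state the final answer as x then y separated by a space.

d=430: √d = [20; 1,2,1,3,1,…,2,1,40] (ℓ=14, even), read p_13/q_13
step 0: (20, 1)  from 20·(1,0) + (0,1)
step 1: (21, 1)  from 1·(20,1) + (1,0)
step 2: (62, 3)  from 2·(21,1) + (20,1)
…
step 5: (394, 19)  from 1·(311,15) + (83,4)
…
step 7: (21794, 1051)  from 8·(2675,129) + (394,19)
…
step 9: (155233, 7486)  from 1·(133439,6435) + (21794,1051)
…
step 12: (2107880, 101651)  from 2·(754371,36379) + (599138,28893)
step 13: (2862251, 138030)  from 1·(2107880,101651) + (754371,36379)
(x₁, y₁) = (2862251, 138030);  2862251² − 430·138030² = 1 ✓

2862251 138030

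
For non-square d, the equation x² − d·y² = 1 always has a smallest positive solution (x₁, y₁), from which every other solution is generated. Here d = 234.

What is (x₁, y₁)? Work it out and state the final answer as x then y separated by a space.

[15; 3,2,1,2,1,2,3,30] for √234; ℓ=8 ⇒ convergent index 7
i=0: a=15 ⇒ p=15, q=1
…
i=2: a=2 ⇒ p=107, q=7
…
i=4: a=2 ⇒ p=413, q=27
…
i=6: a=2 ⇒ p=1545, q=101
i=7: a=3 ⇒ p=5201, q=340
fundamental: x₁=5201, y₁=340  (since 27050401 − 234·115600 = 1)

5201 340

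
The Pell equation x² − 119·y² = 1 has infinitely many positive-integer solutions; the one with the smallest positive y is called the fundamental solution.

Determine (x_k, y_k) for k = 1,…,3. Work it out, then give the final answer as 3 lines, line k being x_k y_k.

120 11
28799 2640
6911640 633589

√119 → a₀=10, period (1,9,1,20); ℓ=4 even so k=3
i=0: a=10 ⇒ p=10, q=1
…
i=2: a=9 ⇒ p=109, q=10
i=3: a=1 ⇒ p=120, q=11
(x₁, y₁) = (120, 11);  120² − 119·11² = 1 ✓
k=2:  x_2 = 120·120+119·11·11 = 28799,  y_2 = 120·11+11·120 = 2640
k=3:  x_3 = 120·28799+119·11·2640 = 6911640,  y_3 = 120·2640+11·28799 = 633589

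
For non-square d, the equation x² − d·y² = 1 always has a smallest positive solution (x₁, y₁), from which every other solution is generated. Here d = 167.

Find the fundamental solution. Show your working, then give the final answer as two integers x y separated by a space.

168 13

[12; 1,11,1,24] for √167; ℓ=4 ⇒ convergent index 3
a_0=12:  p_0=12·1+0=12,  q_0=12·0+1=1
a_1=1:  p_1=1·12+1=13,  q_1=1·1+0=1
a_2=11:  p_2=11·13+12=155,  q_2=11·1+1=12
a_3=1:  p_3=1·155+13=168,  q_3=1·12+1=13
(x₁, y₁) = (168, 13);  168² − 167·13² = 1 ✓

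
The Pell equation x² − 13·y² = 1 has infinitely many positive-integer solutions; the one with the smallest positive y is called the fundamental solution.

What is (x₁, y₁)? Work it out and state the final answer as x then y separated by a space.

√13 → a₀=3, period (1,1,1,1,6); ℓ=5 odd so k=9
a_0=3:  p_0=3·1+0=3,  q_0=3·0+1=1
a_1=1:  p_1=1·3+1=4,  q_1=1·1+0=1
…
a_5=6:  p_5=6·18+11=119,  q_5=6·5+3=33
a_6=1:  p_6=1·119+18=137,  q_6=1·33+5=38
a_7=1:  p_7=1·137+119=256,  q_7=1·38+33=71
a_8=1:  p_8=1·256+137=393,  q_8=1·71+38=109
a_9=1:  p_9=1·393+256=649,  q_9=1·109+71=180
→ (649, 180).  Check: 649²=421201, 13·180²=421200, difference 1.

649 180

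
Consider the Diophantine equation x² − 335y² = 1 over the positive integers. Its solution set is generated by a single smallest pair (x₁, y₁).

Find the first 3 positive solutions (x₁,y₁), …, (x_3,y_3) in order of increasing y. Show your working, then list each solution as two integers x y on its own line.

[18; 3,3,3,36] for √335; ℓ=4 ⇒ convergent index 3
k=0  a_k=18  p_k/q_k = 18/1
k=1  a_k=3  p_k/q_k = 55/3
k=2  a_k=3  p_k/q_k = 183/10
k=3  a_k=3  p_k/q_k = 604/33
fundamental: x₁=604, y₁=33  (since 364816 − 335·1089 = 1)
(x_2, y_2) = (604·604 + 335·33·33, 604·33 + 33·604) = (729631, 39864)
(x_3, y_3) = (604·729631 + 335·33·39864, 604·39864 + 33·729631) = (881393644, 48155679)

604 33
729631 39864
881393644 48155679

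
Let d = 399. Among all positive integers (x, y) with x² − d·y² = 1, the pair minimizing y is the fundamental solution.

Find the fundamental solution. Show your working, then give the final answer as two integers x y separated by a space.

20 1

[19; 1,38] for √399; ℓ=2 ⇒ convergent index 1
step 0: (19, 1)  from 19·(1,0) + (0,1)
step 1: (20, 1)  from 1·(19,1) + (1,0)
→ (20, 1).  Check: 20²=400, 399·1²=399, difference 1.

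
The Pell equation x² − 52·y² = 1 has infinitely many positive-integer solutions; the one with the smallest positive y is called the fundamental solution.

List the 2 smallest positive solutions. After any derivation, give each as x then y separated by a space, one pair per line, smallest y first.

649 90
842401 116820

d=52: √d = [7; 4,1,2,1,4,14] (ℓ=6, even), read p_5/q_5
i=0: a=7 ⇒ p=7, q=1
…
i=2: a=1 ⇒ p=36, q=5
i=3: a=2 ⇒ p=101, q=14
i=4: a=1 ⇒ p=137, q=19
i=5: a=4 ⇒ p=649, q=90
(x₁, y₁) = (649, 90);  649² − 52·90² = 1 ✓
(x_2, y_2) = (649·649 + 52·90·90, 649·90 + 90·649) = (842401, 116820)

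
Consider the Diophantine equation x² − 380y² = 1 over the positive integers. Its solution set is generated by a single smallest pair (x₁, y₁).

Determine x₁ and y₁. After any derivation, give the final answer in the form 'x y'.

√380 = [19; 2,38, …], period ℓ=2 (even) → k=1
step 0: (19, 1)  from 19·(1,0) + (0,1)
step 1: (39, 2)  from 2·(19,1) + (1,0)
(x₁, y₁) = (39, 2);  39² − 380·2² = 1 ✓

39 2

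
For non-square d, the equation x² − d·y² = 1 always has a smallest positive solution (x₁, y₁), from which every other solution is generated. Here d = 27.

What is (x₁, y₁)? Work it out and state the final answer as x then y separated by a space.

26 5

√27 = [5; 5,10, …], period ℓ=2 (even) → k=1
step 0: (5, 1)  from 5·(1,0) + (0,1)
step 1: (26, 5)  from 5·(5,1) + (1,0)
→ (26, 5).  Check: 26²=676, 27·5²=675, difference 1.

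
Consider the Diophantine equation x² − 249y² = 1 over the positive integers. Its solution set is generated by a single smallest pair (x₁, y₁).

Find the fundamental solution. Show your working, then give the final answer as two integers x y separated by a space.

√249 → a₀=15, period (1,3,1,1,5,…,3,1,30); ℓ=16 even so k=15
i=0: a=15 ⇒ p=15, q=1
i=1: a=1 ⇒ p=16, q=1
i=2: a=3 ⇒ p=63, q=4
…
i=4: a=1 ⇒ p=142, q=9
i=5: a=5 ⇒ p=789, q=50
…
i=7: a=3 ⇒ p=3582, q=227
…
i=10: a=1 ⇒ p=150586, q=9543
i=11: a=5 ⇒ p=866765, q=54929
i=12: a=1 ⇒ p=1017351, q=64472
…
i=14: a=3 ⇒ p=6669699, q=422675
i=15: a=1 ⇒ p=8553815, q=542076
→ (8553815, 542076).  Check: 8553815²=73167751054225, 249·542076²=73167751054224, difference 1.

8553815 542076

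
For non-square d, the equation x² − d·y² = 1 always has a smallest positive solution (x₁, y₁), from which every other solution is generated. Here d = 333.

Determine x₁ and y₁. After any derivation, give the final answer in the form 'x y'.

73 4

[18; 4,36] for √333; ℓ=2 ⇒ convergent index 1
a_0=18:  p_0=18·1+0=18,  q_0=18·0+1=1
a_1=4:  p_1=4·18+1=73,  q_1=4·1+0=4
fundamental: x₁=73, y₁=4  (since 5329 − 333·16 = 1)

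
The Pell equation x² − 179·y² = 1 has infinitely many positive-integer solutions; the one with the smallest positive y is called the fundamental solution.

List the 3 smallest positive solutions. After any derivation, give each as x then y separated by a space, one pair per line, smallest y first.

d=179: √d = [13; 2,1,1,1,3,…,1,2,26] (ℓ=14, even), read p_13/q_13
step 0: (13, 1)  from 13·(1,0) + (0,1)
…
step 5: (388, 29)  from 3·(107,8) + (67,5)
…
step 12: (1588459, 118727)  from 1·(1013292,75737) + (575167,42990)
step 13: (4190210, 313191)  from 2·(1588459,118727) + (1013292,75737)
fundamental: x₁=4190210, y₁=313191  (since 17557859844100 − 179·98088602481 = 1)
(x_2, y_2) = (4190210·4190210 + 179·313191·313191, 4190210·313191 + 313191·4190210) = (35115719688199, 2624672120220)
(x_3, y_3) = (4190210·35115719688199 + 179·313191·2624672120220, 4190210·2624672120220 + 313191·35115719688199) = (294284479589372473370, 21995854729733779209)

4190210 313191
35115719688199 2624672120220
294284479589372473370 21995854729733779209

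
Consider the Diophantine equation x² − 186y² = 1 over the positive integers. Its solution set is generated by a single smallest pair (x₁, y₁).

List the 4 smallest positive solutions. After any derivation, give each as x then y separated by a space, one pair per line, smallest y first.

√186 → a₀=13, period (1,1,1,3,4,3,1,1,1,26); ℓ=10 even so k=9
k=0  a_k=13  p_k/q_k = 13/1
…
k=3  a_k=1  p_k/q_k = 41/3
k=4  a_k=3  p_k/q_k = 150/11
…
k=8  a_k=1  p_k/q_k = 4787/351
k=9  a_k=1  p_k/q_k = 7501/550
→ (7501, 550).  Check: 7501²=56265001, 186·550²=56265000, difference 1.
n=2: (7501,550)∘(7501,550) = (7501·7501+186·550·550, 7501·550+550·7501) = (112530001,8251100)
n=3: (112530001,8251100)∘(7501,550) = (7501·112530001+186·550·8251100, 7501·8251100+550·112530001) = (1688175067501,123783001650)
n=4: (1688175067501,123783001650)∘(7501,550) = (7501·1688175067501+186·550·123783001650, 7501·123783001650+550·1688175067501) = (25326002250120001,1856992582502200)

7501 550
112530001 8251100
1688175067501 123783001650
25326002250120001 1856992582502200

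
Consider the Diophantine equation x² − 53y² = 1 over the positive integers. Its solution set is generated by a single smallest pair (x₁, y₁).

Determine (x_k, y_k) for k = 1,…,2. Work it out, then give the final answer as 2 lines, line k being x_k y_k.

√53 = [7; 3,1,1,3,14, …], period ℓ=5 (odd) → k=9
k=0  a_k=7  p_k/q_k = 7/1
…
k=3  a_k=1  p_k/q_k = 51/7
k=4  a_k=3  p_k/q_k = 182/25
k=5  a_k=14  p_k/q_k = 2599/357
k=6  a_k=3  p_k/q_k = 7979/1096
k=7  a_k=1  p_k/q_k = 10578/1453
k=8  a_k=1  p_k/q_k = 18557/2549
k=9  a_k=3  p_k/q_k = 66249/9100
→ (66249, 9100).  Check: 66249²=4388930001, 53·9100²=4388930000, difference 1.
(x_2, y_2) = (66249·66249 + 53·9100·9100, 66249·9100 + 9100·66249) = (8777860001, 1205731800)

66249 9100
8777860001 1205731800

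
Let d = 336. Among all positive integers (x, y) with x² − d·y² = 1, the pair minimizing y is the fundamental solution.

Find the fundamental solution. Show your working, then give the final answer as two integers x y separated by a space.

55 3

[18; 3,36] for √336; ℓ=2 ⇒ convergent index 1
k=0  a_k=18  p_k/q_k = 18/1
k=1  a_k=3  p_k/q_k = 55/3
fundamental: x₁=55, y₁=3  (since 3025 − 336·9 = 1)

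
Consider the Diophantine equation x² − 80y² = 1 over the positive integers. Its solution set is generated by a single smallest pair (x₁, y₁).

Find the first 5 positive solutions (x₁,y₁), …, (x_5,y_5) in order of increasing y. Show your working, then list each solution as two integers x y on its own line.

9 1
161 18
2889 323
51841 5796
930249 104005

√80 = [8; 1,16, …], period ℓ=2 (even) → k=1
step 0: (8, 1)  from 8·(1,0) + (0,1)
step 1: (9, 1)  from 1·(8,1) + (1,0)
fundamental: x₁=9, y₁=1  (since 81 − 80·1 = 1)
(x_2, y_2) = (9·9 + 80·1·1, 9·1 + 1·9) = (161, 18)
(x_3, y_3) = (9·161 + 80·1·18, 9·18 + 1·161) = (2889, 323)
(x_4, y_4) = (9·2889 + 80·1·323, 9·323 + 1·2889) = (51841, 5796)
(x_5, y_5) = (9·51841 + 80·1·5796, 9·5796 + 1·51841) = (930249, 104005)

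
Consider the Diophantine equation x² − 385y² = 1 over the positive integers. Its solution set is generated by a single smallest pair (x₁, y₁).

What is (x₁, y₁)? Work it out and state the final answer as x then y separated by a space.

95831 4884

√385 = [19; 1,1,1,1,1,…,1,1,38, …], period ℓ=16 (even) → k=15
k=0  a_k=19  p_k/q_k = 19/1
k=1  a_k=1  p_k/q_k = 20/1
k=2  a_k=1  p_k/q_k = 39/2
k=3  a_k=1  p_k/q_k = 59/3
k=4  a_k=1  p_k/q_k = 98/5
…
k=6  a_k=3  p_k/q_k = 569/29
k=7  a_k=1  p_k/q_k = 726/37
…
k=10  a_k=3  p_k/q_k = 10262/523
k=11  a_k=1  p_k/q_k = 13009/663
k=12  a_k=1  p_k/q_k = 23271/1186
k=13  a_k=1  p_k/q_k = 36280/1849
k=14  a_k=1  p_k/q_k = 59551/3035
k=15  a_k=1  p_k/q_k = 95831/4884
→ (95831, 4884).  Check: 95831²=9183580561, 385·4884²=9183580560, difference 1.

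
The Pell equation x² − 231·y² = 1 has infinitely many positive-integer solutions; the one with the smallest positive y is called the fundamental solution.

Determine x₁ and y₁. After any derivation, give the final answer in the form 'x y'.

[15; 5,30] for √231; ℓ=2 ⇒ convergent index 1
a_0=15:  p_0=15·1+0=15,  q_0=15·0+1=1
a_1=5:  p_1=5·15+1=76,  q_1=5·1+0=5
(x₁, y₁) = (76, 5);  76² − 231·5² = 1 ✓

76 5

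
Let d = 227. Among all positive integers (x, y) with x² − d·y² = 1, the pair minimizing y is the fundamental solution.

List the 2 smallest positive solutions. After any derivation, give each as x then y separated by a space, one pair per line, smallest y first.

√227 → a₀=15, period (15,30); ℓ=2 even so k=1
step 0: (15, 1)  from 15·(1,0) + (0,1)
step 1: (226, 15)  from 15·(15,1) + (1,0)
fundamental: x₁=226, y₁=15  (since 51076 − 227·225 = 1)
n=2: (226,15)∘(226,15) = (226·226+227·15·15, 226·15+15·226) = (102151,6780)

226 15
102151 6780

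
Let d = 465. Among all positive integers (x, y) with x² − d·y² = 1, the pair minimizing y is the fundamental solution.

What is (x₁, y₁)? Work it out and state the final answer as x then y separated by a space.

d=465: √d = [21; 1,1,3,2,2,2,3,1,1,42] (ℓ=10, even), read p_9/q_9
k=0  a_k=21  p_k/q_k = 21/1
k=1  a_k=1  p_k/q_k = 22/1
…
k=3  a_k=3  p_k/q_k = 151/7
k=4  a_k=2  p_k/q_k = 345/16
k=5  a_k=2  p_k/q_k = 841/39
k=6  a_k=2  p_k/q_k = 2027/94
k=7  a_k=3  p_k/q_k = 6922/321
k=8  a_k=1  p_k/q_k = 8949/415
k=9  a_k=1  p_k/q_k = 15871/736
→ (15871, 736).  Check: 15871²=251888641, 465·736²=251888640, difference 1.

15871 736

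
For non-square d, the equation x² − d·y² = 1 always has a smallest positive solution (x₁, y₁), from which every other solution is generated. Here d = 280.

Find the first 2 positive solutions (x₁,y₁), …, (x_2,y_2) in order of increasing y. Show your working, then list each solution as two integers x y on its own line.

d=280: √d = [16; 1,2,1,2,1,32] (ℓ=6, even), read p_5/q_5
i=0: a=16 ⇒ p=16, q=1
i=1: a=1 ⇒ p=17, q=1
i=2: a=2 ⇒ p=50, q=3
…
i=4: a=2 ⇒ p=184, q=11
i=5: a=1 ⇒ p=251, q=15
fundamental: x₁=251, y₁=15  (since 63001 − 280·225 = 1)
(x_2, y_2) = (251·251 + 280·15·15, 251·15 + 15·251) = (126001, 7530)

251 15
126001 7530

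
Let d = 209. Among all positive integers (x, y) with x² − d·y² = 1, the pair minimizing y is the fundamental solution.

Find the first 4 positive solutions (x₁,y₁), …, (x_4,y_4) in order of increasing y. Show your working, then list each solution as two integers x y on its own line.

46551 3220
4333991201 299788440
403503248748951 27910903337660
37566959460690844801 2598560922243032880

d=209: √d = [14; 2,5,3,2,3,5,2,28] (ℓ=8, even), read p_7/q_7
step 0: (14, 1)  from 14·(1,0) + (0,1)
…
step 2: (159, 11)  from 5·(29,2) + (14,1)
step 3: (506, 35)  from 3·(159,11) + (29,2)
…
step 6: (21266, 1471)  from 5·(4019,278) + (1171,81)
step 7: (46551, 3220)  from 2·(21266,1471) + (4019,278)
→ (46551, 3220).  Check: 46551²=2166995601, 209·3220²=2166995600, difference 1.
n=2: (46551,3220)∘(46551,3220) = (46551·46551+209·3220·3220, 46551·3220+3220·46551) = (4333991201,299788440)
n=3: (4333991201,299788440)∘(46551,3220) = (46551·4333991201+209·3220·299788440, 46551·299788440+3220·4333991201) = (403503248748951,27910903337660)
n=4: (403503248748951,27910903337660)∘(46551,3220) = (46551·403503248748951+209·3220·27910903337660, 46551·27910903337660+3220·403503248748951) = (37566959460690844801,2598560922243032880)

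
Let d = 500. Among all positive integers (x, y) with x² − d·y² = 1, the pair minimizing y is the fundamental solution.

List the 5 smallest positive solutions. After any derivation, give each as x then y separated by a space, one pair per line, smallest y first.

√500 → a₀=22, period (2,1,3,2,1,…,1,2,44); ℓ=14 even so k=13
a_0=22:  p_0=22·1+0=22,  q_0=22·0+1=1
a_1=2:  p_1=2·22+1=45,  q_1=2·1+0=2
a_2=1:  p_2=1·45+22=67,  q_2=1·2+1=3
a_3=3:  p_3=3·67+45=246,  q_3=3·3+2=11
a_4=2:  p_4=2·246+67=559,  q_4=2·11+3=25
a_5=1:  p_5=1·559+246=805,  q_5=1·25+11=36
…
a_7=10:  p_7=10·1364+805=14445,  q_7=10·61+36=646
a_8=1:  p_8=1·14445+1364=15809,  q_8=1·646+61=707
a_9=1:  p_9=1·15809+14445=30254,  q_9=1·707+646=1353
a_10=2:  p_10=2·30254+15809=76317,  q_10=2·1353+707=3413
a_11=3:  p_11=3·76317+30254=259205,  q_11=3·3413+1353=11592
a_12=1:  p_12=1·259205+76317=335522,  q_12=1·11592+3413=15005
a_13=2:  p_13=2·335522+259205=930249,  q_13=2·15005+11592=41602
→ (930249, 41602).  Check: 930249²=865363202001, 500·41602²=865363202000, difference 1.
(x_2, y_2) = (930249·930249 + 500·41602·41602, 930249·41602 + 41602·930249) = (1730726404001, 77400437796)
(x_3, y_3) = (930249·1730726404001 + 500·41602·77400437796, 930249·77400437796 + 41602·1730726404001) = (3220013013190122249, 144003359718540806)
(x_4, y_4) = (930249·3220013013190122249 + 500·41602·144003359718540806, 930249·144003359718540806 + 41602·3220013013190122249) = (5990827771012465337616001, 267917962749548332043592)
(x_5, y_5) = (930249·5990827771012465337616001 + 500·41602·267917962749548332043592, 930249·267917962749548332043592 + 41602·5990827771012465337616001) = (11145923086309929722690704506249, 498460833859465169310720288010)

930249 41602
1730726404001 77400437796
3220013013190122249 144003359718540806
5990827771012465337616001 267917962749548332043592
11145923086309929722690704506249 498460833859465169310720288010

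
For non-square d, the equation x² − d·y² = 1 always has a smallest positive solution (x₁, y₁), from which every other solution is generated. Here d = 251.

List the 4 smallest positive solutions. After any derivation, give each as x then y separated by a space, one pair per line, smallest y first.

3674890 231957
27009633024199 1704832919460
198514860608593651330 12530146894788486843
1459040552203802437039183201 92093823044376819996025080

[15; 1,5,2,1,2,…,5,1,30] for √251; ℓ=14 ⇒ convergent index 13
step 0: (15, 1)  from 15·(1,0) + (0,1)
…
step 2: (95, 6)  from 5·(16,1) + (15,1)
…
step 4: (301, 19)  from 1·(206,13) + (95,6)
step 5: (808, 51)  from 2·(301,19) + (206,13)
…
step 10: (212692, 13425)  from 1·(151649,9572) + (61043,3853)
…
step 12: (3097857, 195535)  from 5·(577033,36422) + (212692,13425)
step 13: (3674890, 231957)  from 1·(3097857,195535) + (577033,36422)
fundamental: x₁=3674890, y₁=231957  (since 13504816512100 − 251·53804049849 = 1)
n=2: (3674890,231957)∘(3674890,231957) = (3674890·3674890+251·231957·231957, 3674890·231957+231957·3674890) = (27009633024199,1704832919460)
n=3: (27009633024199,1704832919460)∘(3674890,231957) = (3674890·27009633024199+251·231957·1704832919460, 3674890·1704832919460+231957·27009633024199) = (198514860608593651330,12530146894788486843)
n=4: (198514860608593651330,12530146894788486843)∘(3674890,231957) = (3674890·198514860608593651330+251·231957·12530146894788486843, 3674890·12530146894788486843+231957·198514860608593651330) = (1459040552203802437039183201,92093823044376819996025080)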